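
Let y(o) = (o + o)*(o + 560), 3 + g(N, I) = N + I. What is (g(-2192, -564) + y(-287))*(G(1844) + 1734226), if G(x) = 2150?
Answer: -276884253336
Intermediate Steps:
g(N, I) = -3 + I + N (g(N, I) = -3 + (N + I) = -3 + (I + N) = -3 + I + N)
y(o) = 2*o*(560 + o) (y(o) = (2*o)*(560 + o) = 2*o*(560 + o))
(g(-2192, -564) + y(-287))*(G(1844) + 1734226) = ((-3 - 564 - 2192) + 2*(-287)*(560 - 287))*(2150 + 1734226) = (-2759 + 2*(-287)*273)*1736376 = (-2759 - 156702)*1736376 = -159461*1736376 = -276884253336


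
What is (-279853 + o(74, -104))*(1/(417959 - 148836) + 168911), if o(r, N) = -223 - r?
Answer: -12735012490378100/269123 ≈ -4.7320e+10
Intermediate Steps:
(-279853 + o(74, -104))*(1/(417959 - 148836) + 168911) = (-279853 + (-223 - 1*74))*(1/(417959 - 148836) + 168911) = (-279853 + (-223 - 74))*(1/269123 + 168911) = (-279853 - 297)*(1/269123 + 168911) = -280150*45457835054/269123 = -12735012490378100/269123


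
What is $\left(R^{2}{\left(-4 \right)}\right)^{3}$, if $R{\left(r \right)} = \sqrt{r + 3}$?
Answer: $-1$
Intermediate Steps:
$R{\left(r \right)} = \sqrt{3 + r}$
$\left(R^{2}{\left(-4 \right)}\right)^{3} = \left(\left(\sqrt{3 - 4}\right)^{2}\right)^{3} = \left(\left(\sqrt{-1}\right)^{2}\right)^{3} = \left(i^{2}\right)^{3} = \left(-1\right)^{3} = -1$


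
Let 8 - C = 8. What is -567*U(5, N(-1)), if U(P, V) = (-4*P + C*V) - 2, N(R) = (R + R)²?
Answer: 12474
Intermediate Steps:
C = 0 (C = 8 - 1*8 = 8 - 8 = 0)
N(R) = 4*R² (N(R) = (2*R)² = 4*R²)
U(P, V) = -2 - 4*P (U(P, V) = (-4*P + 0*V) - 2 = (-4*P + 0) - 2 = -4*P - 2 = -2 - 4*P)
-567*U(5, N(-1)) = -567*(-2 - 4*5) = -567*(-2 - 20) = -567*(-22) = 12474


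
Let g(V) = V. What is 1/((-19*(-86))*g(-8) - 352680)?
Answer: -1/365752 ≈ -2.7341e-6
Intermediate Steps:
1/((-19*(-86))*g(-8) - 352680) = 1/(-19*(-86)*(-8) - 352680) = 1/(1634*(-8) - 352680) = 1/(-13072 - 352680) = 1/(-365752) = -1/365752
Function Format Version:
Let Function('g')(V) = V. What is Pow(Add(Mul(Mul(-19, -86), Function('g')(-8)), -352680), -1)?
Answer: Rational(-1, 365752) ≈ -2.7341e-6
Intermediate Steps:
Pow(Add(Mul(Mul(-19, -86), Function('g')(-8)), -352680), -1) = Pow(Add(Mul(Mul(-19, -86), -8), -352680), -1) = Pow(Add(Mul(1634, -8), -352680), -1) = Pow(Add(-13072, -352680), -1) = Pow(-365752, -1) = Rational(-1, 365752)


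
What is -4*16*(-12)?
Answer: 768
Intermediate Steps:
-4*16*(-12) = -64*(-12) = 768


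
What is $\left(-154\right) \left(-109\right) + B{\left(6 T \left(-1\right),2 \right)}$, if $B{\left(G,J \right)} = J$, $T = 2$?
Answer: $16788$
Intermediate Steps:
$\left(-154\right) \left(-109\right) + B{\left(6 T \left(-1\right),2 \right)} = \left(-154\right) \left(-109\right) + 2 = 16786 + 2 = 16788$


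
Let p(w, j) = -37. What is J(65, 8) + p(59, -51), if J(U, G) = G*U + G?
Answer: 491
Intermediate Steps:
J(U, G) = G + G*U
J(65, 8) + p(59, -51) = 8*(1 + 65) - 37 = 8*66 - 37 = 528 - 37 = 491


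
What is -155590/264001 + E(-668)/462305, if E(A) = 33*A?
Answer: -77749672994/122048982305 ≈ -0.63704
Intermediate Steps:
-155590/264001 + E(-668)/462305 = -155590/264001 + (33*(-668))/462305 = -155590*1/264001 - 22044*1/462305 = -155590/264001 - 22044/462305 = -77749672994/122048982305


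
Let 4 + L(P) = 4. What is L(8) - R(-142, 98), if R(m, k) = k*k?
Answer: -9604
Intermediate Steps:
R(m, k) = k²
L(P) = 0 (L(P) = -4 + 4 = 0)
L(8) - R(-142, 98) = 0 - 1*98² = 0 - 1*9604 = 0 - 9604 = -9604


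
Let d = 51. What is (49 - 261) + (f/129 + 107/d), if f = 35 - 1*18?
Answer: -153342/731 ≈ -209.77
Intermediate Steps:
f = 17 (f = 35 - 18 = 17)
(49 - 261) + (f/129 + 107/d) = (49 - 261) + (17/129 + 107/51) = -212 + (17*(1/129) + 107*(1/51)) = -212 + (17/129 + 107/51) = -212 + 1630/731 = -153342/731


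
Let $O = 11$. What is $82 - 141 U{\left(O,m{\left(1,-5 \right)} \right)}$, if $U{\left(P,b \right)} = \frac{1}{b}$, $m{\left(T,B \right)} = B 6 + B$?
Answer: $\frac{3011}{35} \approx 86.029$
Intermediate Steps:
$m{\left(T,B \right)} = 7 B$ ($m{\left(T,B \right)} = 6 B + B = 7 B$)
$82 - 141 U{\left(O,m{\left(1,-5 \right)} \right)} = 82 - \frac{141}{7 \left(-5\right)} = 82 - \frac{141}{-35} = 82 - - \frac{141}{35} = 82 + \frac{141}{35} = \frac{3011}{35}$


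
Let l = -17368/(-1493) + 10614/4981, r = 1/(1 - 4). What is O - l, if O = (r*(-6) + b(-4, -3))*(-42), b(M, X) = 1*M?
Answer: 522320462/7436633 ≈ 70.236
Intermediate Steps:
b(M, X) = M
r = -⅓ (r = 1/(-3) = -⅓ ≈ -0.33333)
l = 102356710/7436633 (l = -17368*(-1/1493) + 10614*(1/4981) = 17368/1493 + 10614/4981 = 102356710/7436633 ≈ 13.764)
O = 84 (O = (-⅓*(-6) - 4)*(-42) = (2 - 4)*(-42) = -2*(-42) = 84)
O - l = 84 - 1*102356710/7436633 = 84 - 102356710/7436633 = 522320462/7436633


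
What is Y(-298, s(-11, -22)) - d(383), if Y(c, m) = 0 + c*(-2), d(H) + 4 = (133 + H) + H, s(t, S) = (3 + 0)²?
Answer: -299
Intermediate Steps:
s(t, S) = 9 (s(t, S) = 3² = 9)
d(H) = 129 + 2*H (d(H) = -4 + ((133 + H) + H) = -4 + (133 + 2*H) = 129 + 2*H)
Y(c, m) = -2*c (Y(c, m) = 0 - 2*c = -2*c)
Y(-298, s(-11, -22)) - d(383) = -2*(-298) - (129 + 2*383) = 596 - (129 + 766) = 596 - 1*895 = 596 - 895 = -299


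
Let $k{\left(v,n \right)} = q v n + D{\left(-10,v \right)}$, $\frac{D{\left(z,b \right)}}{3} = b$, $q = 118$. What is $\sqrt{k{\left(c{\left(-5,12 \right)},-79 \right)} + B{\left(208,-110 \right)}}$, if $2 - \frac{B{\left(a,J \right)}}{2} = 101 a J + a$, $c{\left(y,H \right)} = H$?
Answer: $4 \sqrt{281845} \approx 2123.6$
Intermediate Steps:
$D{\left(z,b \right)} = 3 b$
$B{\left(a,J \right)} = 4 - 2 a - 202 J a$ ($B{\left(a,J \right)} = 4 - 2 \left(101 a J + a\right) = 4 - 2 \left(101 J a + a\right) = 4 - 2 \left(a + 101 J a\right) = 4 - \left(2 a + 202 J a\right) = 4 - 2 a - 202 J a$)
$k{\left(v,n \right)} = 3 v + 118 n v$ ($k{\left(v,n \right)} = 118 v n + 3 v = 118 n v + 3 v = 3 v + 118 n v$)
$\sqrt{k{\left(c{\left(-5,12 \right)},-79 \right)} + B{\left(208,-110 \right)}} = \sqrt{12 \left(3 + 118 \left(-79\right)\right) - \left(412 - 4621760\right)} = \sqrt{12 \left(3 - 9322\right) + \left(4 - 416 + 4621760\right)} = \sqrt{12 \left(-9319\right) + 4621348} = \sqrt{-111828 + 4621348} = \sqrt{4509520} = 4 \sqrt{281845}$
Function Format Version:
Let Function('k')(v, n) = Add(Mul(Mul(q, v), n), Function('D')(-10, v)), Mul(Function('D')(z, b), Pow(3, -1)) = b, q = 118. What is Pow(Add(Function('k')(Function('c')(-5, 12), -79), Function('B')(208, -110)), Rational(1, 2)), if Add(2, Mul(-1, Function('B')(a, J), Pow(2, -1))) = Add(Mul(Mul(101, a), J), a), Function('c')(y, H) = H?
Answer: Mul(4, Pow(281845, Rational(1, 2))) ≈ 2123.6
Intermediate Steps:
Function('D')(z, b) = Mul(3, b)
Function('B')(a, J) = Add(4, Mul(-2, a), Mul(-202, J, a)) (Function('B')(a, J) = Add(4, Mul(-2, Add(Mul(Mul(101, a), J), a))) = Add(4, Mul(-2, Add(Mul(101, J, a), a))) = Add(4, Mul(-2, Add(a, Mul(101, J, a)))) = Add(4, Add(Mul(-2, a), Mul(-202, J, a))) = Add(4, Mul(-2, a), Mul(-202, J, a)))
Function('k')(v, n) = Add(Mul(3, v), Mul(118, n, v)) (Function('k')(v, n) = Add(Mul(Mul(118, v), n), Mul(3, v)) = Add(Mul(118, n, v), Mul(3, v)) = Add(Mul(3, v), Mul(118, n, v)))
Pow(Add(Function('k')(Function('c')(-5, 12), -79), Function('B')(208, -110)), Rational(1, 2)) = Pow(Add(Mul(12, Add(3, Mul(118, -79))), Add(4, Mul(-2, 208), Mul(-202, -110, 208))), Rational(1, 2)) = Pow(Add(Mul(12, Add(3, -9322)), Add(4, -416, 4621760)), Rational(1, 2)) = Pow(Add(Mul(12, -9319), 4621348), Rational(1, 2)) = Pow(Add(-111828, 4621348), Rational(1, 2)) = Pow(4509520, Rational(1, 2)) = Mul(4, Pow(281845, Rational(1, 2)))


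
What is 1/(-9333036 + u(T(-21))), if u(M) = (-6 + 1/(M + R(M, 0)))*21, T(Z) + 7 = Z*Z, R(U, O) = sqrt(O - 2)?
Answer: (-sqrt(2) + 434*I)/(3*(-1350197429*I + 3111054*sqrt(2))) ≈ -1.0714e-7 + 1.9516e-18*I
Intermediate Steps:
R(U, O) = sqrt(-2 + O)
T(Z) = -7 + Z**2 (T(Z) = -7 + Z*Z = -7 + Z**2)
u(M) = -126 + 21/(M + I*sqrt(2)) (u(M) = (-6 + 1/(M + sqrt(-2 + 0)))*21 = (-6 + 1/(M + sqrt(-2)))*21 = (-6 + 1/(M + I*sqrt(2)))*21 = -126 + 21/(M + I*sqrt(2)))
1/(-9333036 + u(T(-21))) = 1/(-9333036 + 21*(1 - 6*(-7 + (-21)**2) - 6*I*sqrt(2))/((-7 + (-21)**2) + I*sqrt(2))) = 1/(-9333036 + 21*(1 - 6*(-7 + 441) - 6*I*sqrt(2))/((-7 + 441) + I*sqrt(2))) = 1/(-9333036 + 21*(1 - 6*434 - 6*I*sqrt(2))/(434 + I*sqrt(2))) = 1/(-9333036 + 21*(1 - 2604 - 6*I*sqrt(2))/(434 + I*sqrt(2))) = 1/(-9333036 + 21*(-2603 - 6*I*sqrt(2))/(434 + I*sqrt(2)))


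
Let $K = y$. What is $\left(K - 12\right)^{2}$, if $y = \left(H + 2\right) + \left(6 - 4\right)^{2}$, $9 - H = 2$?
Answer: $1$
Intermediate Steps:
$H = 7$ ($H = 9 - 2 = 7$)
$y = 13$ ($y = \left(7 + 2\right) + \left(6 - 4\right)^{2} = 9 + 2^{2} = 9 + 4 = 13$)
$K = 13$
$\left(K - 12\right)^{2} = \left(13 - 12\right)^{2} = 1^{2} = 1$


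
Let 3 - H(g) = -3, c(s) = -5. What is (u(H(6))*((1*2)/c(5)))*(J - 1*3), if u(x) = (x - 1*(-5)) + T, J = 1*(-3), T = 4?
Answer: 36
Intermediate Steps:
H(g) = 6 (H(g) = 3 - 1*(-3) = 3 + 3 = 6)
J = -3
u(x) = 9 + x (u(x) = (x - 1*(-5)) + 4 = (x + 5) + 4 = (5 + x) + 4 = 9 + x)
(u(H(6))*((1*2)/c(5)))*(J - 1*3) = ((9 + 6)*((1*2)/(-5)))*(-3 - 1*3) = (15*(2*(-1/5)))*(-3 - 3) = (15*(-2/5))*(-6) = -6*(-6) = 36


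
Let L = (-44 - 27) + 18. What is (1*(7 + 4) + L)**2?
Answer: 1764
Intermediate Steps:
L = -53 (L = -71 + 18 = -53)
(1*(7 + 4) + L)**2 = (1*(7 + 4) - 53)**2 = (1*11 - 53)**2 = (11 - 53)**2 = (-42)**2 = 1764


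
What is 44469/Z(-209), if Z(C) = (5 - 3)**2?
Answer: 44469/4 ≈ 11117.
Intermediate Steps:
Z(C) = 4 (Z(C) = 2**2 = 4)
44469/Z(-209) = 44469/4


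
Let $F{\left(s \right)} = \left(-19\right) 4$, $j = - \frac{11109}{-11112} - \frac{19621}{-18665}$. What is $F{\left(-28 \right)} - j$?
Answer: $- \frac{5396064839}{69135160} \approx -78.051$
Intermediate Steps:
$j = \frac{141792679}{69135160}$ ($j = \left(-11109\right) \left(- \frac{1}{11112}\right) - - \frac{19621}{18665} = \frac{3703}{3704} + \frac{19621}{18665} = \frac{141792679}{69135160} \approx 2.0509$)
$F{\left(s \right)} = -76$
$F{\left(-28 \right)} - j = -76 - \frac{141792679}{69135160} = - \frac{5396064839}{69135160}$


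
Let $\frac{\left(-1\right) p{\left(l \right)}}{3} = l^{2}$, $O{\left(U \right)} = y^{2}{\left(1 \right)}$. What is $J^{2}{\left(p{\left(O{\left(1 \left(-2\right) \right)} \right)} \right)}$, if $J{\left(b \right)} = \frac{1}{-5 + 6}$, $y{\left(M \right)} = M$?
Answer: $1$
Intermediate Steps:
$O{\left(U \right)} = 1$ ($O{\left(U \right)} = 1^{2} = 1$)
$p{\left(l \right)} = - 3 l^{2}$
$J{\left(b \right)} = 1$ ($J{\left(b \right)} = 1^{-1} = 1$)
$J^{2}{\left(p{\left(O{\left(1 \left(-2\right) \right)} \right)} \right)} = 1^{2} = 1$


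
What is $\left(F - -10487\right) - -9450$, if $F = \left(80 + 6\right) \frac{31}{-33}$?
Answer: $\frac{655255}{33} \approx 19856.0$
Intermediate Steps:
$F = - \frac{2666}{33}$ ($F = 86 \cdot 31 \left(- \frac{1}{33}\right) = 86 \left(- \frac{31}{33}\right) = - \frac{2666}{33} \approx -80.788$)
$\left(F - -10487\right) - -9450 = \left(- \frac{2666}{33} - -10487\right) - -9450 = \left(- \frac{2666}{33} + 10487\right) + 9450 = \frac{343405}{33} + 9450 = \frac{655255}{33}$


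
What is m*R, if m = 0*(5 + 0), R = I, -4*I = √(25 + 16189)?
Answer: 0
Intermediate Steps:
I = -11*√134/4 (I = -√(25 + 16189)/4 = -11*√134/4 ≈ -31.834)
R = -11*√134/4 ≈ -31.834
m = 0 (m = 0*5 = 0)
m*R = 0*(-11*√134/4) = 0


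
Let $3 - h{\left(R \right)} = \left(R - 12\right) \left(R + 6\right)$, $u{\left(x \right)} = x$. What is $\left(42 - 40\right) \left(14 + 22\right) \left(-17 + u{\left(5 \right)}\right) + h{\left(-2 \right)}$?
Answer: $-805$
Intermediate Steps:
$h{\left(R \right)} = 3 - \left(-12 + R\right) \left(6 + R\right)$ ($h{\left(R \right)} = 3 - \left(R - 12\right) \left(R + 6\right) = 3 - \left(-12 + R\right) \left(6 + R\right)$)
$\left(42 - 40\right) \left(14 + 22\right) \left(-17 + u{\left(5 \right)}\right) + h{\left(-2 \right)} = \left(42 - 40\right) \left(14 + 22\right) \left(-17 + 5\right) + \left(75 - \left(-2\right)^{2} + 6 \left(-2\right)\right) = 2 \cdot 36 \left(-12\right) - -59 = 2 \left(-432\right) - -59 = -864 + 59 = -805$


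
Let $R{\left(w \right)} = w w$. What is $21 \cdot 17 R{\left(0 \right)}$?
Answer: $0$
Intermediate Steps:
$R{\left(w \right)} = w^{2}$
$21 \cdot 17 R{\left(0 \right)} = 21 \cdot 17 \cdot 0^{2} = 357 \cdot 0 = 0$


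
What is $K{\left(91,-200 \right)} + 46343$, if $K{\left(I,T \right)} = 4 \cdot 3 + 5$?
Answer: $46360$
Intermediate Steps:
$K{\left(I,T \right)} = 17$ ($K{\left(I,T \right)} = 12 + 5 = 17$)
$K{\left(91,-200 \right)} + 46343 = 17 + 46343 = 46360$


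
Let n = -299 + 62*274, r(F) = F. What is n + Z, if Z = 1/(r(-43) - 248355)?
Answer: 4145514221/248398 ≈ 16689.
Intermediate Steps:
n = 16689 (n = -299 + 16988 = 16689)
Z = -1/248398 (Z = 1/(-43 - 248355) = 1/(-248398) = -1/248398 ≈ -4.0258e-6)
n + Z = 16689 - 1/248398 = 4145514221/248398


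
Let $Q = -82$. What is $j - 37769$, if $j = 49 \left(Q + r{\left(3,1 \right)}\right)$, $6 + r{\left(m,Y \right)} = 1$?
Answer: $-42032$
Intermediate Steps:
$r{\left(m,Y \right)} = -5$ ($r{\left(m,Y \right)} = -6 + 1 = -5$)
$j = -4263$ ($j = 49 \left(-82 - 5\right) = 49 \left(-87\right) = -4263$)
$j - 37769 = -4263 - 37769 = -42032$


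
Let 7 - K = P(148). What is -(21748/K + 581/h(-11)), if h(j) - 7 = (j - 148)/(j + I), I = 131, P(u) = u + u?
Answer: -1779564/65603 ≈ -27.126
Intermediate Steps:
P(u) = 2*u
K = -289 (K = 7 - 2*148 = 7 - 1*296 = 7 - 296 = -289)
h(j) = 7 + (-148 + j)/(131 + j) (h(j) = 7 + (j - 148)/(j + 131) = 7 + (-148 + j)/(131 + j))
-(21748/K + 581/h(-11)) = -(21748/(-289) + 581/(((769 + 8*(-11))/(131 - 11)))) = -(21748*(-1/289) + 581/(((769 - 88)/120))) = -(-21748/289 + 581/(((1/120)*681))) = -(-21748/289 + 581/(227/40)) = -(-21748/289 + 581*(40/227)) = -(-21748/289 + 23240/227) = -1*1779564/65603 = -1779564/65603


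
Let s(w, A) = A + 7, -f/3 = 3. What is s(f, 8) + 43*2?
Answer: 101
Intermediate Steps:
f = -9 (f = -3*3 = -9)
s(w, A) = 7 + A
s(f, 8) + 43*2 = (7 + 8) + 43*2 = 15 + 86 = 101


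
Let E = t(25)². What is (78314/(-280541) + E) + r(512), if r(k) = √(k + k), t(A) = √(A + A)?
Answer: 22926048/280541 ≈ 81.721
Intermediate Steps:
t(A) = √2*√A (t(A) = √(2*A) = √2*√A)
E = 50 (E = (√2*√25)² = (√2*5)² = (5*√2)² = 50)
r(k) = √2*√k (r(k) = √(2*k) = √2*√k)
(78314/(-280541) + E) + r(512) = (78314/(-280541) + 50) + √2*√512 = (78314*(-1/280541) + 50) + √2*(16*√2) = (-78314/280541 + 50) + 32 = 13948736/280541 + 32 = 22926048/280541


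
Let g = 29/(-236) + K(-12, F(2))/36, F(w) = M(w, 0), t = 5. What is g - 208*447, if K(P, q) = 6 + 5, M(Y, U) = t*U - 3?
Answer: -49370159/531 ≈ -92976.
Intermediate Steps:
M(Y, U) = -3 + 5*U (M(Y, U) = 5*U - 3 = -3 + 5*U)
F(w) = -3 (F(w) = -3 + 5*0 = -3 + 0 = -3)
K(P, q) = 11
g = 97/531 (g = 29/(-236) + 11/36 = 29*(-1/236) + 11*(1/36) = -29/236 + 11/36 = 97/531 ≈ 0.18267)
g - 208*447 = 97/531 - 208*447 = 97/531 - 92976 = -49370159/531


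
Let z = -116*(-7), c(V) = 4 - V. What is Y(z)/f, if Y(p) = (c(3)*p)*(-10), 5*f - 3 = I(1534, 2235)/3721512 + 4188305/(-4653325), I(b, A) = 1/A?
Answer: -62855945257724136000/3251065612740709 ≈ -19334.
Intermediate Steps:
f = 3251065612740709/7740879957847800 (f = 3/5 + (1/(2235*3721512) + 4188305/(-4653325))/5 = 3/5 + ((1/2235)*(1/3721512) + 4188305*(-1/4653325))/5 = 3/5 + (1/8317579320 - 837661/930665)/5 = 3/5 + (1/5)*(-1393462361967971/1548175991569560) = 3/5 - 1393462361967971/7740879957847800 = 3251065612740709/7740879957847800 ≈ 0.41999)
z = 812
Y(p) = -10*p (Y(p) = ((4 - 1*3)*p)*(-10) = ((4 - 3)*p)*(-10) = (1*p)*(-10) = p*(-10) = -10*p)
Y(z)/f = (-10*812)/(3251065612740709/7740879957847800) = -8120*7740879957847800/3251065612740709 = -62855945257724136000/3251065612740709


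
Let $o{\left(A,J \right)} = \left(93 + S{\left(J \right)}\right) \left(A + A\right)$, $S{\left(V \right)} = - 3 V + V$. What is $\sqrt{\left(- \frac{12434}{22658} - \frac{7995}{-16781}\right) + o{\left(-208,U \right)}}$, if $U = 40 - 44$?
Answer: $\frac{i \sqrt{1518568127701458805394}}{190111949} \approx 204.98 i$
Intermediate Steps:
$U = -4$ ($U = 40 - 44 = -4$)
$S{\left(V \right)} = - 2 V$
$o{\left(A,J \right)} = 2 A \left(93 - 2 J\right)$ ($o{\left(A,J \right)} = \left(93 - 2 J\right) \left(A + A\right) = \left(93 - 2 J\right) 2 A = 2 A \left(93 - 2 J\right)$)
$\sqrt{\left(- \frac{12434}{22658} - \frac{7995}{-16781}\right) + o{\left(-208,U \right)}} = \sqrt{\left(- \frac{12434}{22658} - \frac{7995}{-16781}\right) + 2 \left(-208\right) \left(93 - -8\right)} = \sqrt{\left(\left(-12434\right) \frac{1}{22658} - - \frac{7995}{16781}\right) + 2 \left(-208\right) \left(93 + 8\right)} = \sqrt{\left(- \frac{6217}{11329} + \frac{7995}{16781}\right) + 2 \left(-208\right) 101} = \sqrt{- \frac{13752122}{190111949} - 42016} = \sqrt{- \frac{7987757401306}{190111949}} = \frac{i \sqrt{1518568127701458805394}}{190111949}$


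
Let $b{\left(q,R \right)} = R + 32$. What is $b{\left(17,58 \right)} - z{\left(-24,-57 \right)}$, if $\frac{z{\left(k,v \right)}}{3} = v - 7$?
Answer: $282$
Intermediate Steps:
$z{\left(k,v \right)} = -21 + 3 v$ ($z{\left(k,v \right)} = 3 \left(v - 7\right) = 3 \left(-7 + v\right) = -21 + 3 v$)
$b{\left(q,R \right)} = 32 + R$
$b{\left(17,58 \right)} - z{\left(-24,-57 \right)} = \left(32 + 58\right) - \left(-21 + 3 \left(-57\right)\right) = 90 - \left(-21 - 171\right) = 90 - -192 = 90 + 192 = 282$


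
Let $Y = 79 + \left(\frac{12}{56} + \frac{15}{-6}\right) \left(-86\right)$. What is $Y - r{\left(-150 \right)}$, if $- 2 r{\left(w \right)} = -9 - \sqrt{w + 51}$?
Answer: $\frac{3795}{14} - \frac{3 i \sqrt{11}}{2} \approx 271.07 - 4.9749 i$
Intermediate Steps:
$r{\left(w \right)} = \frac{9}{2} + \frac{\sqrt{51 + w}}{2}$ ($r{\left(w \right)} = - \frac{-9 - \sqrt{w + 51}}{2} = - \frac{-9 - \sqrt{51 + w}}{2} = \frac{9}{2} + \frac{\sqrt{51 + w}}{2}$)
$Y = \frac{1929}{7}$ ($Y = 79 + \left(12 \cdot \frac{1}{56} + 15 \left(- \frac{1}{6}\right)\right) \left(-86\right) = 79 + \left(\frac{3}{14} - \frac{5}{2}\right) \left(-86\right) = 79 - - \frac{1376}{7} = 79 + \frac{1376}{7} = \frac{1929}{7} \approx 275.57$)
$Y - r{\left(-150 \right)} = \frac{1929}{7} - \left(\frac{9}{2} + \frac{\sqrt{51 - 150}}{2}\right) = \frac{1929}{7} - \left(\frac{9}{2} + \frac{\sqrt{-99}}{2}\right) = \frac{1929}{7} - \left(\frac{9}{2} + \frac{3 i \sqrt{11}}{2}\right) = \frac{3795}{14} - \frac{3 i \sqrt{11}}{2}$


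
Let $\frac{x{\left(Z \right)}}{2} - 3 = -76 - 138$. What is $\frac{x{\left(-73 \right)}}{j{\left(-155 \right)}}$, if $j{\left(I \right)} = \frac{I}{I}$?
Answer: $-422$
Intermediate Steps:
$j{\left(I \right)} = 1$
$x{\left(Z \right)} = -422$ ($x{\left(Z \right)} = 6 + 2 \left(-76 - 138\right) = 6 + 2 \left(-214\right) = 6 - 428 = -422$)
$\frac{x{\left(-73 \right)}}{j{\left(-155 \right)}} = - \frac{422}{1} = \left(-422\right) 1 = -422$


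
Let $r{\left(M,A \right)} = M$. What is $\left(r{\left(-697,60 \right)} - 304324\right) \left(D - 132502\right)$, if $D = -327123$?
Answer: $140195277125$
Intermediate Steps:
$\left(r{\left(-697,60 \right)} - 304324\right) \left(D - 132502\right) = \left(-697 - 304324\right) \left(-327123 - 132502\right) = \left(-305021\right) \left(-459625\right) = 140195277125$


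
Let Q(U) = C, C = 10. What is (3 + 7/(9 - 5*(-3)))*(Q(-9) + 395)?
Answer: 10665/8 ≈ 1333.1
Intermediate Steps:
Q(U) = 10
(3 + 7/(9 - 5*(-3)))*(Q(-9) + 395) = (3 + 7/(9 - 5*(-3)))*(10 + 395) = (3 + 7/(9 + 15))*405 = (3 + 7/24)*405 = (79/24)*405 = 10665/8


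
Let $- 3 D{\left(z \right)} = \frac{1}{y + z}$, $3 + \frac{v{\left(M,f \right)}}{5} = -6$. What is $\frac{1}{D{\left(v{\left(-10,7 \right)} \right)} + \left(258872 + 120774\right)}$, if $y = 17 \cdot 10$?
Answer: $\frac{375}{142367249} \approx 2.634 \cdot 10^{-6}$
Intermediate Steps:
$v{\left(M,f \right)} = -45$ ($v{\left(M,f \right)} = -15 + 5 \left(-6\right) = -15 - 30 = -45$)
$y = 170$
$D{\left(z \right)} = - \frac{1}{3 \left(170 + z\right)}$
$\frac{1}{D{\left(v{\left(-10,7 \right)} \right)} + \left(258872 + 120774\right)} = \frac{1}{- \frac{1}{510 + 3 \left(-45\right)} + \left(258872 + 120774\right)} = \frac{1}{- \frac{1}{510 - 135} + 379646} = \frac{1}{- \frac{1}{375} + 379646} = \frac{1}{\frac{142367249}{375}} = \frac{375}{142367249}$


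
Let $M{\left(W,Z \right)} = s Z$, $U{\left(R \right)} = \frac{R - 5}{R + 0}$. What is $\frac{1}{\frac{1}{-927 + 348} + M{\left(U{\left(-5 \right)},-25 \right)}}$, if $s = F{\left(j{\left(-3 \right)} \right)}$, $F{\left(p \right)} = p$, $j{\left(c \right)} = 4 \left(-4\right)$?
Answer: $\frac{579}{231599} \approx 0.0025$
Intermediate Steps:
$j{\left(c \right)} = -16$
$U{\left(R \right)} = \frac{-5 + R}{R}$
$s = -16$
$M{\left(W,Z \right)} = - 16 Z$
$\frac{1}{\frac{1}{-927 + 348} + M{\left(U{\left(-5 \right)},-25 \right)}} = \frac{1}{\frac{1}{-927 + 348} - -400} = \frac{1}{\frac{1}{-579} + 400} = \frac{1}{- \frac{1}{579} + 400} = \frac{1}{\frac{231599}{579}} = \frac{579}{231599}$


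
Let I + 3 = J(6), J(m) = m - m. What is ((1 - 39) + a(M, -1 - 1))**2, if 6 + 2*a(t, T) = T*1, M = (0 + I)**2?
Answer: 1764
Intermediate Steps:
J(m) = 0
I = -3 (I = -3 + 0 = -3)
M = 9 (M = (0 - 3)**2 = (-3)**2 = 9)
a(t, T) = -3 + T/2 (a(t, T) = -3 + (T*1)/2 = -3 + T/2)
((1 - 39) + a(M, -1 - 1))**2 = ((1 - 39) + (-3 + (-1 - 1)/2))**2 = (-38 + (-3 + (1/2)*(-2)))**2 = (-38 + (-3 - 1))**2 = (-38 - 4)**2 = (-42)**2 = 1764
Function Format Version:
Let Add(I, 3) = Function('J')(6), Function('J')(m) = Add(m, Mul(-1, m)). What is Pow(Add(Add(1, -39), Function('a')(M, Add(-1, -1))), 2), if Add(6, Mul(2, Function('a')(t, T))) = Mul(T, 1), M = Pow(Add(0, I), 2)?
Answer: 1764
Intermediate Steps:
Function('J')(m) = 0
I = -3 (I = Add(-3, 0) = -3)
M = 9 (M = Pow(Add(0, -3), 2) = Pow(-3, 2) = 9)
Function('a')(t, T) = Add(-3, Mul(Rational(1, 2), T)) (Function('a')(t, T) = Add(-3, Mul(Rational(1, 2), Mul(T, 1))) = Add(-3, Mul(Rational(1, 2), T)))
Pow(Add(Add(1, -39), Function('a')(M, Add(-1, -1))), 2) = Pow(Add(Add(1, -39), Add(-3, Mul(Rational(1, 2), Add(-1, -1)))), 2) = Pow(Add(-38, Add(-3, Mul(Rational(1, 2), -2))), 2) = Pow(Add(-38, Add(-3, -1)), 2) = Pow(Add(-38, -4), 2) = Pow(-42, 2) = 1764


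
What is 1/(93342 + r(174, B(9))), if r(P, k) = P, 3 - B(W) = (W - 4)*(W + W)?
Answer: 1/93516 ≈ 1.0693e-5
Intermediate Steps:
B(W) = 3 - 2*W*(-4 + W) (B(W) = 3 - (W - 4)*(W + W) = 3 - (-4 + W)*2*W = 3 - 2*W*(-4 + W))
1/(93342 + r(174, B(9))) = 1/(93342 + 174) = 1/93516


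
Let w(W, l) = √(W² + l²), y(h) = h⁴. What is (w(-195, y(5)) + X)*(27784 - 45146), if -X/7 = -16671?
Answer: -2026093314 - 86810*√17146 ≈ -2.0375e+9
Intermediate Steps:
X = 116697 (X = -7*(-16671) = 116697)
(w(-195, y(5)) + X)*(27784 - 45146) = (√((-195)² + (5⁴)²) + 116697)*(27784 - 45146) = (√(38025 + 625²) + 116697)*(-17362) = (√(38025 + 390625) + 116697)*(-17362) = (√428650 + 116697)*(-17362) = (5*√17146 + 116697)*(-17362) = (116697 + 5*√17146)*(-17362) = -2026093314 - 86810*√17146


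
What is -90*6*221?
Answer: -119340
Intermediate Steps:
-90*6*221 = -540*221 = -119340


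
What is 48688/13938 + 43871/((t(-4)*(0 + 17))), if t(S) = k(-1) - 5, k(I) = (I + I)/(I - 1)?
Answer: -304081607/473892 ≈ -641.67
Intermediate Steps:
k(I) = 2*I/(-1 + I) (k(I) = (2*I)/(-1 + I) = 2*I/(-1 + I))
t(S) = -4 (t(S) = 2*(-1)/(-1 - 1) - 5 = 2*(-1)/(-2) - 5 = 2*(-1)*(-½) - 5 = 1 - 5 = -4)
48688/13938 + 43871/((t(-4)*(0 + 17))) = 48688/13938 + 43871/((-4*(0 + 17))) = 48688*(1/13938) + 43871/((-4*17)) = 24344/6969 + 43871/(-68) = 24344/6969 + 43871*(-1/68) = 24344/6969 - 43871/68 = -304081607/473892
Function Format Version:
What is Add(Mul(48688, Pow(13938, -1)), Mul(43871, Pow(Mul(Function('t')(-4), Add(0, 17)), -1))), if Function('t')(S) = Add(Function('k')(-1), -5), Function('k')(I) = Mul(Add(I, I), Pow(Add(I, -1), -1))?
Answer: Rational(-304081607, 473892) ≈ -641.67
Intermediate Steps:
Function('k')(I) = Mul(2, I, Pow(Add(-1, I), -1)) (Function('k')(I) = Mul(Mul(2, I), Pow(Add(-1, I), -1)) = Mul(2, I, Pow(Add(-1, I), -1)))
Function('t')(S) = -4 (Function('t')(S) = Add(Mul(2, -1, Pow(Add(-1, -1), -1)), -5) = Add(Mul(2, -1, Pow(-2, -1)), -5) = Add(Mul(2, -1, Rational(-1, 2)), -5) = Add(1, -5) = -4)
Add(Mul(48688, Pow(13938, -1)), Mul(43871, Pow(Mul(Function('t')(-4), Add(0, 17)), -1))) = Add(Mul(48688, Pow(13938, -1)), Mul(43871, Pow(Mul(-4, Add(0, 17)), -1))) = Add(Mul(48688, Rational(1, 13938)), Mul(43871, Pow(Mul(-4, 17), -1))) = Add(Rational(24344, 6969), Mul(43871, Pow(-68, -1))) = Add(Rational(24344, 6969), Mul(43871, Rational(-1, 68))) = Add(Rational(24344, 6969), Rational(-43871, 68)) = Rational(-304081607, 473892)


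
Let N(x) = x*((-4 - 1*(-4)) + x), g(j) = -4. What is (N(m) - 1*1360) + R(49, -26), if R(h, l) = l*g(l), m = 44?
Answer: 680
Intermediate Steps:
R(h, l) = -4*l (R(h, l) = l*(-4) = -4*l)
N(x) = x**2 (N(x) = x*((-4 + 4) + x) = x*(0 + x) = x*x = x**2)
(N(m) - 1*1360) + R(49, -26) = (44**2 - 1*1360) - 4*(-26) = (1936 - 1360) + 104 = 576 + 104 = 680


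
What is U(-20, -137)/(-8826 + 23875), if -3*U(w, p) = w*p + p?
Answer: -2603/45147 ≈ -0.057656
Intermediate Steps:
U(w, p) = -p/3 - p*w/3 (U(w, p) = -(w*p + p)/3 = -(p*w + p)/3 = -(p + p*w)/3 = -p/3 - p*w/3)
U(-20, -137)/(-8826 + 23875) = (-⅓*(-137)*(1 - 20))/(-8826 + 23875) = -⅓*(-137)*(-19)/15049 = -2603/3*1/15049 = -2603/45147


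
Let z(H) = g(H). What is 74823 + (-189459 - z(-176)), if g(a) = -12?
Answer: -114624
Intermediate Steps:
z(H) = -12
74823 + (-189459 - z(-176)) = 74823 + (-189459 - 1*(-12)) = 74823 + (-189459 + 12) = 74823 - 189447 = -114624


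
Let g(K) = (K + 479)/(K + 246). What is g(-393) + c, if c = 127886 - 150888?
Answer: -3381380/147 ≈ -23003.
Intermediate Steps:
g(K) = (479 + K)/(246 + K)
c = -23002
g(-393) + c = (479 - 393)/(246 - 393) - 23002 = 86/(-147) - 23002 = -1/147*86 - 23002 = -86/147 - 23002 = -3381380/147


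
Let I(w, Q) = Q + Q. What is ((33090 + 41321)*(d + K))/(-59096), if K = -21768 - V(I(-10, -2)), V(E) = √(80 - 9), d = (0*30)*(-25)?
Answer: 202472331/7387 + 74411*√71/59096 ≈ 27420.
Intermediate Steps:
d = 0 (d = 0*(-25) = 0)
I(w, Q) = 2*Q
V(E) = √71
K = -21768 - √71 ≈ -21776.
((33090 + 41321)*(d + K))/(-59096) = ((33090 + 41321)*(0 + (-21768 - √71)))/(-59096) = (74411*(-21768 - √71))*(-1/59096) = (-1619778648 - 74411*√71)*(-1/59096) = 202472331/7387 + 74411*√71/59096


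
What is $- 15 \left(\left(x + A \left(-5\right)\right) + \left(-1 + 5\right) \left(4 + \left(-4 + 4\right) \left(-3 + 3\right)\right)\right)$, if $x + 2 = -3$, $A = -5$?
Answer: $-540$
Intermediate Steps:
$x = -5$ ($x = -2 - 3 = -5$)
$- 15 \left(\left(x + A \left(-5\right)\right) + \left(-1 + 5\right) \left(4 + \left(-4 + 4\right) \left(-3 + 3\right)\right)\right) = - 15 \left(\left(-5 - -25\right) + \left(-1 + 5\right) \left(4 + \left(-4 + 4\right) \left(-3 + 3\right)\right)\right) = - 15 \left(\left(-5 + 25\right) + 4 \left(4 + 0 \cdot 0\right)\right) = - 15 \left(20 + 4 \left(4 + 0\right)\right) = - 15 \left(20 + 4 \cdot 4\right) = - 15 \left(20 + 16\right) = \left(-15\right) 36 = -540$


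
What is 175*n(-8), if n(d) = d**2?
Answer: 11200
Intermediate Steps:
175*n(-8) = 175*(-8)**2 = 175*64 = 11200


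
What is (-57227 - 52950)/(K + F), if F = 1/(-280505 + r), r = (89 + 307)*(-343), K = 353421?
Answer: -45870320941/147140825192 ≈ -0.31174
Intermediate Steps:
r = -135828 (r = 396*(-343) = -135828)
F = -1/416333 (F = 1/(-280505 - 135828) = 1/(-416333) = -1/416333 ≈ -2.4019e-6)
(-57227 - 52950)/(K + F) = (-57227 - 52950)/(353421 - 1/416333) = -110177/147140825192/416333 = -110177*416333/147140825192 = -45870320941/147140825192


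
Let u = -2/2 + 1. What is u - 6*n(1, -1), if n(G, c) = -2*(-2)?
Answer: -24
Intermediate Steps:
n(G, c) = 4
u = 0 (u = -2/2 + 1 = -1*1 + 1 = -1 + 1 = 0)
u - 6*n(1, -1) = 0 - 6*4 = 0 - 24 = -24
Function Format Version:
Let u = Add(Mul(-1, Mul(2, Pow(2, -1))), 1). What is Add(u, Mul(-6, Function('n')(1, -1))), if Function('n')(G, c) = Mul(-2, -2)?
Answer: -24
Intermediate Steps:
Function('n')(G, c) = 4
u = 0 (u = Add(Mul(-1, Mul(2, Rational(1, 2))), 1) = Add(Mul(-1, 1), 1) = Add(-1, 1) = 0)
Add(u, Mul(-6, Function('n')(1, -1))) = Add(0, Mul(-6, 4)) = Add(0, -24) = -24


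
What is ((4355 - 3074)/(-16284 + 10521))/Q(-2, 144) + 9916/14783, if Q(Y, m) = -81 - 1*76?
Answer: 2996948193/4458508451 ≈ 0.67219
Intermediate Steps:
Q(Y, m) = -157 (Q(Y, m) = -81 - 76 = -157)
((4355 - 3074)/(-16284 + 10521))/Q(-2, 144) + 9916/14783 = ((4355 - 3074)/(-16284 + 10521))/(-157) + 9916/14783 = (1281/(-5763))*(-1/157) + 9916*(1/14783) = (1281*(-1/5763))*(-1/157) + 9916/14783 = -427/1921*(-1/157) + 9916/14783 = 427/301597 + 9916/14783 = 2996948193/4458508451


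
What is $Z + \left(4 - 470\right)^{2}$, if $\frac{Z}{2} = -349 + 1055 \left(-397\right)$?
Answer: $-621212$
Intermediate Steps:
$Z = -838368$ ($Z = 2 \left(-349 + 1055 \left(-397\right)\right) = 2 \left(-349 - 418835\right) = 2 \left(-419184\right) = -838368$)
$Z + \left(4 - 470\right)^{2} = -838368 + \left(4 - 470\right)^{2} = -838368 + \left(-466\right)^{2} = -838368 + 217156 = -621212$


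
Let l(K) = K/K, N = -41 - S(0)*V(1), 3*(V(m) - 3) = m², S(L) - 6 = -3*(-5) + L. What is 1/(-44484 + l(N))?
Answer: -1/44483 ≈ -2.2480e-5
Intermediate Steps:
S(L) = 21 + L (S(L) = 6 + (-3*(-5) + L) = 6 + (15 + L) = 21 + L)
V(m) = 3 + m²/3
N = -111 (N = -41 - (21 + 0)*(3 + (⅓)*1²) = -41 - 21*(3 + (⅓)*1) = -41 - 21*(3 + ⅓) = -41 - 21*10/3 = -41 - 1*70 = -41 - 70 = -111)
l(K) = 1
1/(-44484 + l(N)) = 1/(-44484 + 1) = 1/(-44483) = -1/44483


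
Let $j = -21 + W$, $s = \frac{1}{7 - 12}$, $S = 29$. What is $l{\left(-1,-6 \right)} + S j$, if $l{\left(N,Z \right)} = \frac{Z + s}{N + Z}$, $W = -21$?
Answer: $- \frac{42599}{35} \approx -1217.1$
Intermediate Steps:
$s = - \frac{1}{5}$ ($s = \frac{1}{-5} = - \frac{1}{5} \approx -0.2$)
$j = -42$ ($j = -21 - 21 = -42$)
$l{\left(N,Z \right)} = \frac{- \frac{1}{5} + Z}{N + Z}$ ($l{\left(N,Z \right)} = \frac{Z - \frac{1}{5}}{N + Z} = \frac{- \frac{1}{5} + Z}{N + Z}$)
$l{\left(-1,-6 \right)} + S j = \frac{- \frac{1}{5} - 6}{-1 - 6} + 29 \left(-42\right) = \frac{1}{-7} \left(- \frac{31}{5}\right) - 1218 = \left(- \frac{1}{7}\right) \left(- \frac{31}{5}\right) - 1218 = \frac{31}{35} - 1218 = - \frac{42599}{35}$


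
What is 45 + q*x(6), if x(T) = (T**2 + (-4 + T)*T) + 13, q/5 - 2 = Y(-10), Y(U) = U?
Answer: -2395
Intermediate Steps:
q = -40 (q = 10 + 5*(-10) = 10 - 50 = -40)
x(T) = 13 + T**2 + T*(-4 + T) (x(T) = (T**2 + T*(-4 + T)) + 13 = 13 + T**2 + T*(-4 + T))
45 + q*x(6) = 45 - 40*(13 - 4*6 + 2*6**2) = 45 - 40*(13 - 24 + 2*36) = 45 - 40*(13 - 24 + 72) = 45 - 40*61 = 45 - 2440 = -2395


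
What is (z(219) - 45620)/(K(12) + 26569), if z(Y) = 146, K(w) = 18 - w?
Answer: -45474/26575 ≈ -1.7112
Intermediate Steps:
(z(219) - 45620)/(K(12) + 26569) = (146 - 45620)/((18 - 1*12) + 26569) = -45474/((18 - 12) + 26569) = -45474/(6 + 26569) = -45474/26575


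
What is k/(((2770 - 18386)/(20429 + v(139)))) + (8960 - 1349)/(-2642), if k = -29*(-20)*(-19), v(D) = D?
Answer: 9354924621/644648 ≈ 14512.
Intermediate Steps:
k = -11020 (k = 580*(-19) = -11020)
k/(((2770 - 18386)/(20429 + v(139)))) + (8960 - 1349)/(-2642) = -11020*(20429 + 139)/(2770 - 18386) + (8960 - 1349)/(-2642) = -11020/((-15616/20568)) + 7611*(-1/2642) = -11020/((-15616*1/20568)) - 7611/2642 = -11020/(-1952/2571) - 7611/2642 = -11020*(-2571/1952) - 7611/2642 = 7083105/488 - 7611/2642 = 9354924621/644648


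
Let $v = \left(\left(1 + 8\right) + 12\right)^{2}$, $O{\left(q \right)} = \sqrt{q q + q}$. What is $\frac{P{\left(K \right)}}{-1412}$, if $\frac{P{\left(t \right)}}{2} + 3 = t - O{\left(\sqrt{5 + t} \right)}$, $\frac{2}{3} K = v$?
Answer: $- \frac{1317}{1412} + \frac{\sqrt[4]{2666} \sqrt{2 + \sqrt{2666}}}{1412} \approx -0.89545$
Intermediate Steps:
$O{\left(q \right)} = \sqrt{q + q^{2}}$ ($O{\left(q \right)} = \sqrt{q^{2} + q} = \sqrt{q + q^{2}}$)
$v = 441$ ($v = \left(9 + 12\right)^{2} = 21^{2} = 441$)
$K = \frac{1323}{2}$ ($K = \frac{3}{2} \cdot 441 = \frac{1323}{2} \approx 661.5$)
$P{\left(t \right)} = -6 - 2 \sqrt{\sqrt{5 + t} \left(1 + \sqrt{5 + t}\right)} + 2 t$ ($P{\left(t \right)} = -6 + 2 \left(t - \sqrt{\sqrt{5 + t} \left(1 + \sqrt{5 + t}\right)}\right) = -6 + \left(- 2 \sqrt{\sqrt{5 + t} \left(1 + \sqrt{5 + t}\right)} + 2 t\right) = -6 - 2 \sqrt{\sqrt{5 + t} \left(1 + \sqrt{5 + t}\right)} + 2 t$)
$\frac{P{\left(K \right)}}{-1412} = \frac{-6 - 2 \sqrt{5 + \frac{1323}{2} + \sqrt{5 + \frac{1323}{2}}} + 2 \cdot \frac{1323}{2}}{-1412} = \left(-6 - 2 \sqrt{5 + \frac{1323}{2} + \sqrt{\frac{1333}{2}}} + 1323\right) \left(- \frac{1}{1412}\right) = \left(-6 - 2 \sqrt{5 + \frac{1323}{2} + \frac{\sqrt{2666}}{2}} + 1323\right) \left(- \frac{1}{1412}\right) = \left(-6 - 2 \sqrt{\frac{1333}{2} + \frac{\sqrt{2666}}{2}} + 1323\right) \left(- \frac{1}{1412}\right) = \left(1317 - 2 \sqrt{\frac{1333}{2} + \frac{\sqrt{2666}}{2}}\right) \left(- \frac{1}{1412}\right) = - \frac{1317}{1412} + \frac{\sqrt{\frac{1333}{2} + \frac{\sqrt{2666}}{2}}}{706}$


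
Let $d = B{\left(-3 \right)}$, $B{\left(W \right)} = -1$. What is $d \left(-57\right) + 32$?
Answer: $89$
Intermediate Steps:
$d = -1$
$d \left(-57\right) + 32 = \left(-1\right) \left(-57\right) + 32 = 57 + 32 = 89$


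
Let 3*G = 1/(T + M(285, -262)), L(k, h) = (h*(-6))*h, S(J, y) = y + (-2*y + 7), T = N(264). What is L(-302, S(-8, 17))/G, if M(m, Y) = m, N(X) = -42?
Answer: -437400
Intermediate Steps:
T = -42
S(J, y) = 7 - y (S(J, y) = y + (7 - 2*y) = 7 - y)
L(k, h) = -6*h**2 (L(k, h) = (-6*h)*h = -6*h**2)
G = 1/729 (G = 1/(3*(-42 + 285)) = (1/3)/243 = (1/3)*(1/243) = 1/729 ≈ 0.0013717)
L(-302, S(-8, 17))/G = (-6*(7 - 1*17)**2)/(1/729) = -6*(7 - 17)**2*729 = -6*(-10)**2*729 = -6*100*729 = -600*729 = -437400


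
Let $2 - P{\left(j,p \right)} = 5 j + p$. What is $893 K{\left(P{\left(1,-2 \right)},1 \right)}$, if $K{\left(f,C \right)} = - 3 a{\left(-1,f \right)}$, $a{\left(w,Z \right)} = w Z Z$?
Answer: $2679$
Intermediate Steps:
$P{\left(j,p \right)} = 2 - p - 5 j$ ($P{\left(j,p \right)} = 2 - \left(5 j + p\right) = 2 - \left(p + 5 j\right) = 2 - p - 5 j$)
$a{\left(w,Z \right)} = w Z^{2}$ ($a{\left(w,Z \right)} = Z w Z = w Z^{2}$)
$K{\left(f,C \right)} = 3 f^{2}$ ($K{\left(f,C \right)} = - 3 \left(- f^{2}\right) = 3 f^{2}$)
$893 K{\left(P{\left(1,-2 \right)},1 \right)} = 893 \cdot 3 \left(2 - -2 - 5\right)^{2} = 893 \cdot 3 \left(2 + 2 - 5\right)^{2} = 893 \cdot 3 \left(-1\right)^{2} = 893 \cdot 3 \cdot 1 = 893 \cdot 3 = 2679$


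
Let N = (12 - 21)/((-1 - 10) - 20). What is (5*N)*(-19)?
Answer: -855/31 ≈ -27.581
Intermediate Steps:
N = 9/31 (N = -9/(-11 - 20) = -9/(-31) = -9*(-1/31) = 9/31 ≈ 0.29032)
(5*N)*(-19) = (5*(9/31))*(-19) = (45/31)*(-19) = -855/31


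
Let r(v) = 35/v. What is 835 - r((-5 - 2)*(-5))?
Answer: 834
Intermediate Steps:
835 - r((-5 - 2)*(-5)) = 835 - 35/((-5 - 2)*(-5)) = 835 - 35/((-7*(-5))) = 835 - 35/35 = 835 - 1*1 = 835 - 1 = 834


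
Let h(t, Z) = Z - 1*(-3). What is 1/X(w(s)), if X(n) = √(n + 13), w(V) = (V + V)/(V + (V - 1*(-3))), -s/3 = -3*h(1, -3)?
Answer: √13/13 ≈ 0.27735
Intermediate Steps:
h(t, Z) = 3 + Z (h(t, Z) = Z + 3 = 3 + Z)
s = 0 (s = -(-9)*(3 - 3) = -(-9)*0 = -3*0 = 0)
w(V) = 2*V/(3 + 2*V) (w(V) = (2*V)/(V + (V + 3)) = (2*V)/(V + (3 + V)) = (2*V)/(3 + 2*V) = 2*V/(3 + 2*V))
X(n) = √(13 + n)
1/X(w(s)) = 1/(√(13 + 2*0/(3 + 2*0))) = 1/(√(13 + 2*0/(3 + 0))) = 1/(√(13 + 2*0/3)) = 1/(√(13 + 2*0*(⅓))) = 1/(√(13 + 0)) = 1/(√13) = √13/13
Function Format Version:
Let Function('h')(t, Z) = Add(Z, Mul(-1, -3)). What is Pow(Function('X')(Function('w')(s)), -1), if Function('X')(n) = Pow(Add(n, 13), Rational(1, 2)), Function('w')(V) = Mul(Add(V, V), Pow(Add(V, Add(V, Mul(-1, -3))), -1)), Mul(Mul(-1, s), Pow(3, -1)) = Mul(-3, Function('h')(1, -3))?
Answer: Mul(Rational(1, 13), Pow(13, Rational(1, 2))) ≈ 0.27735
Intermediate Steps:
Function('h')(t, Z) = Add(3, Z) (Function('h')(t, Z) = Add(Z, 3) = Add(3, Z))
s = 0 (s = Mul(-3, Mul(-3, Add(3, -3))) = Mul(-3, Mul(-3, 0)) = Mul(-3, 0) = 0)
Function('w')(V) = Mul(2, V, Pow(Add(3, Mul(2, V)), -1)) (Function('w')(V) = Mul(Mul(2, V), Pow(Add(V, Add(V, 3)), -1)) = Mul(Mul(2, V), Pow(Add(V, Add(3, V)), -1)) = Mul(Mul(2, V), Pow(Add(3, Mul(2, V)), -1)) = Mul(2, V, Pow(Add(3, Mul(2, V)), -1)))
Function('X')(n) = Pow(Add(13, n), Rational(1, 2))
Pow(Function('X')(Function('w')(s)), -1) = Pow(Pow(Add(13, Mul(2, 0, Pow(Add(3, Mul(2, 0)), -1))), Rational(1, 2)), -1) = Pow(Pow(Add(13, Mul(2, 0, Pow(Add(3, 0), -1))), Rational(1, 2)), -1) = Pow(Pow(Add(13, Mul(2, 0, Pow(3, -1))), Rational(1, 2)), -1) = Pow(Pow(Add(13, Mul(2, 0, Rational(1, 3))), Rational(1, 2)), -1) = Pow(Pow(Add(13, 0), Rational(1, 2)), -1) = Pow(Pow(13, Rational(1, 2)), -1) = Mul(Rational(1, 13), Pow(13, Rational(1, 2)))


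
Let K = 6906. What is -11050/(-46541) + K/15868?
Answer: 248376773/369256294 ≈ 0.67264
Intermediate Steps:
-11050/(-46541) + K/15868 = -11050/(-46541) + 6906/15868 = -11050*(-1/46541) + 6906*(1/15868) = 11050/46541 + 3453/7934 = 248376773/369256294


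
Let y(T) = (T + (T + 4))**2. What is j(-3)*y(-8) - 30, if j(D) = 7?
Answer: 978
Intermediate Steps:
y(T) = (4 + 2*T)**2 (y(T) = (T + (4 + T))**2 = (4 + 2*T)**2)
j(-3)*y(-8) - 30 = 7*(4*(2 - 8)**2) - 30 = 7*(4*(-6)**2) - 30 = 7*(4*36) - 30 = 7*144 - 30 = 1008 - 30 = 978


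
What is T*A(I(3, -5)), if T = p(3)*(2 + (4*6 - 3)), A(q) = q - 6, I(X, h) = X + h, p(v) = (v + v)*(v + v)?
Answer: -6624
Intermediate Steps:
p(v) = 4*v² (p(v) = (2*v)*(2*v) = 4*v²)
A(q) = -6 + q
T = 828 (T = (4*3²)*(2 + (4*6 - 3)) = (4*9)*(2 + (24 - 3)) = 36*(2 + 21) = 36*23 = 828)
T*A(I(3, -5)) = 828*(-6 + (3 - 5)) = 828*(-6 - 2) = 828*(-8) = -6624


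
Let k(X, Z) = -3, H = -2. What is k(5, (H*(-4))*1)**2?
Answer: 9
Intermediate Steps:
k(5, (H*(-4))*1)**2 = (-3)**2 = 9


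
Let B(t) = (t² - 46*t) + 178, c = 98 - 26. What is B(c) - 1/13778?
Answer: 28244899/13778 ≈ 2050.0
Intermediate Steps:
c = 72
B(t) = 178 + t² - 46*t
B(c) - 1/13778 = (178 + 72² - 46*72) - 1/13778 = (178 + 5184 - 3312) - 1*1/13778 = 2050 - 1/13778 = 28244899/13778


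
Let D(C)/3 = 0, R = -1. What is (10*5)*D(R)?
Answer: 0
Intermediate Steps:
D(C) = 0 (D(C) = 3*0 = 0)
(10*5)*D(R) = (10*5)*0 = 50*0 = 0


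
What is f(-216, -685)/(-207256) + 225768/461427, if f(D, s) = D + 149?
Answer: 15607562739/31877838104 ≈ 0.48961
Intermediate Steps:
f(D, s) = 149 + D
f(-216, -685)/(-207256) + 225768/461427 = (149 - 216)/(-207256) + 225768/461427 = -67*(-1/207256) + 225768*(1/461427) = 67/207256 + 75256/153809 = 15607562739/31877838104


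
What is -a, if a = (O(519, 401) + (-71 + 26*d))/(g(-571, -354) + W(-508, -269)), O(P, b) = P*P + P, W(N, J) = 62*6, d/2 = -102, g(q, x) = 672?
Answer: -264505/1044 ≈ -253.36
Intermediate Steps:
d = -204 (d = 2*(-102) = -204)
W(N, J) = 372
O(P, b) = P + P² (O(P, b) = P² + P = P + P²)
a = 264505/1044 (a = (519*(1 + 519) + (-71 + 26*(-204)))/(672 + 372) = (519*520 + (-71 - 5304))/1044 = (269880 - 5375)*(1/1044) = 264505*(1/1044) = 264505/1044 ≈ 253.36)
-a = -1*264505/1044 = -264505/1044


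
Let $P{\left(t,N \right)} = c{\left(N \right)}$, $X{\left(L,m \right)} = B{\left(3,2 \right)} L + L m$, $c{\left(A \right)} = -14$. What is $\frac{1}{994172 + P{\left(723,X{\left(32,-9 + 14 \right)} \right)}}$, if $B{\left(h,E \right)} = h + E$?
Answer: $\frac{1}{994158} \approx 1.0059 \cdot 10^{-6}$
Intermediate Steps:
$B{\left(h,E \right)} = E + h$
$X{\left(L,m \right)} = 5 L + L m$ ($X{\left(L,m \right)} = \left(2 + 3\right) L + L m = 5 L + L m$)
$P{\left(t,N \right)} = -14$
$\frac{1}{994172 + P{\left(723,X{\left(32,-9 + 14 \right)} \right)}} = \frac{1}{994172 - 14} = \frac{1}{994158}$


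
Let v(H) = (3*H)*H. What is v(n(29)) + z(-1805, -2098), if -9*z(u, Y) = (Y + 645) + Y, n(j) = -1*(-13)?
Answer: 8114/9 ≈ 901.56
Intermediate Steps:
n(j) = 13
v(H) = 3*H²
z(u, Y) = -215/3 - 2*Y/9 (z(u, Y) = -((Y + 645) + Y)/9 = -((645 + Y) + Y)/9 = -(645 + 2*Y)/9 = -215/3 - 2*Y/9)
v(n(29)) + z(-1805, -2098) = 3*13² + (-215/3 - 2/9*(-2098)) = 3*169 + (-215/3 + 4196/9) = 507 + 3551/9 = 8114/9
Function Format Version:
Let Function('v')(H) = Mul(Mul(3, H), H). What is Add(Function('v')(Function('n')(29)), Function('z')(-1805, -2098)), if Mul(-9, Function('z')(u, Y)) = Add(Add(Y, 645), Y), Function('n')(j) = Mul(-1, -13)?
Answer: Rational(8114, 9) ≈ 901.56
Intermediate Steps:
Function('n')(j) = 13
Function('v')(H) = Mul(3, Pow(H, 2))
Function('z')(u, Y) = Add(Rational(-215, 3), Mul(Rational(-2, 9), Y)) (Function('z')(u, Y) = Mul(Rational(-1, 9), Add(Add(Y, 645), Y)) = Mul(Rational(-1, 9), Add(Add(645, Y), Y)) = Mul(Rational(-1, 9), Add(645, Mul(2, Y))) = Add(Rational(-215, 3), Mul(Rational(-2, 9), Y)))
Add(Function('v')(Function('n')(29)), Function('z')(-1805, -2098)) = Add(Mul(3, Pow(13, 2)), Add(Rational(-215, 3), Mul(Rational(-2, 9), -2098))) = Add(Mul(3, 169), Add(Rational(-215, 3), Rational(4196, 9))) = Add(507, Rational(3551, 9)) = Rational(8114, 9)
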